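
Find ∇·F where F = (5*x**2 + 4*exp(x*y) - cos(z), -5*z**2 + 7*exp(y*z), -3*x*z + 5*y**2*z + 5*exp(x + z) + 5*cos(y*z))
7*x + 5*y**2 + 4*y*exp(x*y) - 5*y*sin(y*z) + 7*z*exp(y*z) + 5*exp(x + z)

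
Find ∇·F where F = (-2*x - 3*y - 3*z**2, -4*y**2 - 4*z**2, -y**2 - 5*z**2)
-8*y - 10*z - 2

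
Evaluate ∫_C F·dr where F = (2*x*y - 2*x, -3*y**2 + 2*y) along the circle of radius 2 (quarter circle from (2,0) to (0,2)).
-16/3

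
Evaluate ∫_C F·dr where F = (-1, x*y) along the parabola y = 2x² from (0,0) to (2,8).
246/5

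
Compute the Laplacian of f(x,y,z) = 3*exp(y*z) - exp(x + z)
3*y**2*exp(y*z) + 3*z**2*exp(y*z) - 2*exp(x + z)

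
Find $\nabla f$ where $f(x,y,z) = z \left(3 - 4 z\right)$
(0, 0, 3 - 8*z)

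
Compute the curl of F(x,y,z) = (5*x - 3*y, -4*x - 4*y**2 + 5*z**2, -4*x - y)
(-10*z - 1, 4, -1)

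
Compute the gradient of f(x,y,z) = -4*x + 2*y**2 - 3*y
(-4, 4*y - 3, 0)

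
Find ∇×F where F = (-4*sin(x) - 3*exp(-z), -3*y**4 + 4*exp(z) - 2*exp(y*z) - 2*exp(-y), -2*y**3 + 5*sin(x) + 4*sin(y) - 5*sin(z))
(-6*y**2 + 2*y*exp(y*z) - 4*exp(z) + 4*cos(y), -5*cos(x) + 3*exp(-z), 0)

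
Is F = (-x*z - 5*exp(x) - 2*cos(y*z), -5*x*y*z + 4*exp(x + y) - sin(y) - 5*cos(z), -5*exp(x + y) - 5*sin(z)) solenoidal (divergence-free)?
No, ∇·F = -5*x*z - z - 5*exp(x) + 4*exp(x + y) - cos(y) - 5*cos(z)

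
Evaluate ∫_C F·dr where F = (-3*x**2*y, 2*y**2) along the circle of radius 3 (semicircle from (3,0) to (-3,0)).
243*pi/8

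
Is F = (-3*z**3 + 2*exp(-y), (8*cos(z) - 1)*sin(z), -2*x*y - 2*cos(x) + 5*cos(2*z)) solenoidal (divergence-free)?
No, ∇·F = -10*sin(2*z)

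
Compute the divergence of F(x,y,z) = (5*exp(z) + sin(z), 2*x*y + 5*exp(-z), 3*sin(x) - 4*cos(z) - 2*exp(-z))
2*x + 4*sin(z) + 2*exp(-z)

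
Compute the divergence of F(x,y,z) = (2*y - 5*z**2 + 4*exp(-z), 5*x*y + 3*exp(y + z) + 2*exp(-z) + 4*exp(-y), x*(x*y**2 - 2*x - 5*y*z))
-5*x*y + 5*x + 3*exp(y + z) - 4*exp(-y)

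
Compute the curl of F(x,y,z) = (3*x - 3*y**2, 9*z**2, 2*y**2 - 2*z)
(4*y - 18*z, 0, 6*y)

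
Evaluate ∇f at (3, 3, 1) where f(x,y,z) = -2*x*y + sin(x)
(-6 + cos(3), -6, 0)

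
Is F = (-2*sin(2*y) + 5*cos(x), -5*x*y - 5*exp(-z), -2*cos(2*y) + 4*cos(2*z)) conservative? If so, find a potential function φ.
No, ∇×F = (4*sin(2*y) - 5*exp(-z), 0, -5*y + 4*cos(2*y)) ≠ 0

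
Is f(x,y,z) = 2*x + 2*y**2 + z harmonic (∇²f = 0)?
No, ∇²f = 4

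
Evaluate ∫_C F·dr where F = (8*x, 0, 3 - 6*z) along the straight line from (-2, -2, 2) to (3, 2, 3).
8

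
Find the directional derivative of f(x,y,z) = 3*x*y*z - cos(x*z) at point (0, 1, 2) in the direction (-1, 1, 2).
-sqrt(6)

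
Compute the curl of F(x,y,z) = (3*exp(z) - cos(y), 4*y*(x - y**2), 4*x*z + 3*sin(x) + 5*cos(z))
(0, -4*z + 3*exp(z) - 3*cos(x), 4*y - sin(y))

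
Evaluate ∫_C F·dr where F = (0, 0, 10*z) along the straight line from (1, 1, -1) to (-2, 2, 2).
15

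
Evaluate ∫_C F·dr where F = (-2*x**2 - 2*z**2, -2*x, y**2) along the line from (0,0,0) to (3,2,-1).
-82/3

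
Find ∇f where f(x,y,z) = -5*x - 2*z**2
(-5, 0, -4*z)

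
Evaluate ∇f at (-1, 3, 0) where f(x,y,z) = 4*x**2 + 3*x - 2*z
(-5, 0, -2)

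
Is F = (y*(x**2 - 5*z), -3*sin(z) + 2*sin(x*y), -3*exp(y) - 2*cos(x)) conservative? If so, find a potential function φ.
No, ∇×F = (-3*exp(y) + 3*cos(z), -5*y - 2*sin(x), -x**2 + 2*y*cos(x*y) + 5*z) ≠ 0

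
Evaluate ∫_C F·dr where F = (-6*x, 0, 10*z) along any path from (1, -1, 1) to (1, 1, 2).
15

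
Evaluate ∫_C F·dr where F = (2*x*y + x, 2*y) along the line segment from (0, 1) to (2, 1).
6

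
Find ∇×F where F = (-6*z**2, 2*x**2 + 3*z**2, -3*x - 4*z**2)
(-6*z, 3 - 12*z, 4*x)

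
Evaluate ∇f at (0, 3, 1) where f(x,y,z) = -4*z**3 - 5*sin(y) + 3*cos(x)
(0, -5*cos(3), -12)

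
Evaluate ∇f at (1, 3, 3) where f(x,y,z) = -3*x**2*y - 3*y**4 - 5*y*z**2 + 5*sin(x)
(-18 + 5*cos(1), -372, -90)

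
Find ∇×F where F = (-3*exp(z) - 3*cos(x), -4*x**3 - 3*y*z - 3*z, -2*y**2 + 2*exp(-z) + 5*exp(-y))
(-y + 3 - 5*exp(-y), -3*exp(z), -12*x**2)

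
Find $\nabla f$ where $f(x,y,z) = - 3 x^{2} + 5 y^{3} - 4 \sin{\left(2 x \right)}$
(-6*x - 8*cos(2*x), 15*y**2, 0)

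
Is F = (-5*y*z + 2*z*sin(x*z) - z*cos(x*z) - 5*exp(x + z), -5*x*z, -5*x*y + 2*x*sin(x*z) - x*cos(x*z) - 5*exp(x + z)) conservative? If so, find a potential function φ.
Yes, F is conservative. φ = -5*x*y*z - 5*exp(x + z) - sin(x*z) - 2*cos(x*z)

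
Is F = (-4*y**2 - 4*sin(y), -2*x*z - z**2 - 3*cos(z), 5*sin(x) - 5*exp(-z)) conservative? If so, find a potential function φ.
No, ∇×F = (2*x + 2*z - 3*sin(z), -5*cos(x), 8*y - 2*z + 4*cos(y)) ≠ 0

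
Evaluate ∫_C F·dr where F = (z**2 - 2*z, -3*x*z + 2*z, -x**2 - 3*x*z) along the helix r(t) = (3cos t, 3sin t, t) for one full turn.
3*pi*(-5*pi - 7)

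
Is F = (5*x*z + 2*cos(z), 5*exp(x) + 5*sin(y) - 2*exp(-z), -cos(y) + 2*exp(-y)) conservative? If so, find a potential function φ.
No, ∇×F = (sin(y) - 2*exp(-z) - 2*exp(-y), 5*x - 2*sin(z), 5*exp(x)) ≠ 0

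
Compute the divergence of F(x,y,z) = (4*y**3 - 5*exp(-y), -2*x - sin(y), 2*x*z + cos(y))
2*x - cos(y)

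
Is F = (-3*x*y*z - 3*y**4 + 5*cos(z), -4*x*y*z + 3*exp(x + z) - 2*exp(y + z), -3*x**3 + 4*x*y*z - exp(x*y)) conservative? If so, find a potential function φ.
No, ∇×F = (4*x*y + 4*x*z - x*exp(x*y) - 3*exp(x + z) + 2*exp(y + z), 9*x**2 - 3*x*y - 4*y*z + y*exp(x*y) - 5*sin(z), 3*x*z + 12*y**3 - 4*y*z + 3*exp(x + z)) ≠ 0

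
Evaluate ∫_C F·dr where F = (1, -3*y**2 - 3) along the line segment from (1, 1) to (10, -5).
153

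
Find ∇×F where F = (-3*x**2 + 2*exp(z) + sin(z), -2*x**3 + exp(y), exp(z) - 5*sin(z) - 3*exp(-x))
(0, 2*exp(z) + cos(z) - 3*exp(-x), -6*x**2)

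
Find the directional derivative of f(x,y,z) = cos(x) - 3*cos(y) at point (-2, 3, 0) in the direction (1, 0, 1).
sqrt(2)*sin(2)/2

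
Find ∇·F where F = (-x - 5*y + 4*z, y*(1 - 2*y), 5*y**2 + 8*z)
8 - 4*y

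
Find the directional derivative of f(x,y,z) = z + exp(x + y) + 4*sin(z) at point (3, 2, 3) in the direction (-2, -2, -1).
-4*exp(5)/3 - 1/3 - 4*cos(3)/3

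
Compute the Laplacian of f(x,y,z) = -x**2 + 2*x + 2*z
-2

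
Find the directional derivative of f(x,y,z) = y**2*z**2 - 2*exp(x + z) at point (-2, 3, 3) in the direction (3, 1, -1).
-4*sqrt(11)*E/11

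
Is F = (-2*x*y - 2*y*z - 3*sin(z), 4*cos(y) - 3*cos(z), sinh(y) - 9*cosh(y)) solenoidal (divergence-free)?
No, ∇·F = -2*y - 4*sin(y)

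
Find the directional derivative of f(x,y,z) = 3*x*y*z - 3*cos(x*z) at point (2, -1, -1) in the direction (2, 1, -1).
sqrt(6)*(1 + 2*sin(2))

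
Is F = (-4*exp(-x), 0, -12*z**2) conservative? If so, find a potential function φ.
Yes, F is conservative. φ = -4*z**3 + 4*exp(-x)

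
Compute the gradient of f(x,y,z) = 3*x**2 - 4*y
(6*x, -4, 0)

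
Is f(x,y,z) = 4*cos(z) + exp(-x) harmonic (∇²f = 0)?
No, ∇²f = -4*cos(z) + exp(-x)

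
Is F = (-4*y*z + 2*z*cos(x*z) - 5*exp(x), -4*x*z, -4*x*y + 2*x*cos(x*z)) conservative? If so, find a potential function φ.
Yes, F is conservative. φ = -4*x*y*z - 5*exp(x) + 2*sin(x*z)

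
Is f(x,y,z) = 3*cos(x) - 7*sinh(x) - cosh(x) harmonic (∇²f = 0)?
No, ∇²f = -3*cos(x) - 7*sinh(x) - cosh(x)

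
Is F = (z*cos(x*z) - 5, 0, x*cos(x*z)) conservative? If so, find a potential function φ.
Yes, F is conservative. φ = -5*x + sin(x*z)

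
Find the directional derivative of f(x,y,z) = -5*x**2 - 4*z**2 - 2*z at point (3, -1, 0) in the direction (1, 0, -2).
-26*sqrt(5)/5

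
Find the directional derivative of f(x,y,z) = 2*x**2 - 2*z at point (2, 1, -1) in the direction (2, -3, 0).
16*sqrt(13)/13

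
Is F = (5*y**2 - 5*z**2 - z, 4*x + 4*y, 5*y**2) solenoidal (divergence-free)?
No, ∇·F = 4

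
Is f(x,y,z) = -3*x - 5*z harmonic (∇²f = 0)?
Yes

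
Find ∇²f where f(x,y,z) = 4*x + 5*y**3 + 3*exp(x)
30*y + 3*exp(x)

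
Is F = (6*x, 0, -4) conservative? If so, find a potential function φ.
Yes, F is conservative. φ = 3*x**2 - 4*z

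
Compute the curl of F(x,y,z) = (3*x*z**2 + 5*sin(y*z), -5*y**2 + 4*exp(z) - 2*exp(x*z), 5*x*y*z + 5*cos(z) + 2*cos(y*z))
(5*x*z + 2*x*exp(x*z) - 2*z*sin(y*z) - 4*exp(z), 6*x*z - 5*y*z + 5*y*cos(y*z), -z*(2*exp(x*z) + 5*cos(y*z)))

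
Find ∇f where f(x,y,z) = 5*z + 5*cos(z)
(0, 0, 5 - 5*sin(z))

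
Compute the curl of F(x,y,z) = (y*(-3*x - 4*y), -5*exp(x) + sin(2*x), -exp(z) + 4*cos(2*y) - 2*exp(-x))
(-8*sin(2*y), -2*exp(-x), 3*x + 8*y - 5*exp(x) + 2*cos(2*x))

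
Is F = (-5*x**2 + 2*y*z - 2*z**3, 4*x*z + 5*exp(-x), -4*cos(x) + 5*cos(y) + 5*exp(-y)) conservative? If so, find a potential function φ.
No, ∇×F = (-4*x - 5*sin(y) - 5*exp(-y), 2*y - 6*z**2 - 4*sin(x), 2*z - 5*exp(-x)) ≠ 0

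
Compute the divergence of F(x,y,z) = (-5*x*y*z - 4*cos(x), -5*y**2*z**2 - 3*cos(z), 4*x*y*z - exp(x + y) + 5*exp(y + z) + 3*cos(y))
4*x*y - 10*y*z**2 - 5*y*z + 5*exp(y + z) + 4*sin(x)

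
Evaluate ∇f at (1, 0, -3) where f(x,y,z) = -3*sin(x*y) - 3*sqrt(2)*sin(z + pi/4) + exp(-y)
(0, -4, -3*sqrt(2)*sin(pi/4 + 3))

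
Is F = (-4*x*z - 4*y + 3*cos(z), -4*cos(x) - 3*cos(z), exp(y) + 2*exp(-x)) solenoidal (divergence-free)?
No, ∇·F = -4*z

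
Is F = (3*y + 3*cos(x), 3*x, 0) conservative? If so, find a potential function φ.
Yes, F is conservative. φ = 3*x*y + 3*sin(x)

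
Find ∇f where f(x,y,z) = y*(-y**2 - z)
(0, -3*y**2 - z, -y)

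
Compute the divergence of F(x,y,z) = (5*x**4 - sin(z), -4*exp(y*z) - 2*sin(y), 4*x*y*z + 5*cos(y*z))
20*x**3 + 4*x*y - 5*y*sin(y*z) - 4*z*exp(y*z) - 2*cos(y)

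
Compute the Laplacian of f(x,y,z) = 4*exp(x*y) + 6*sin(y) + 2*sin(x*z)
4*x**2*exp(x*y) - 2*x**2*sin(x*z) + 4*y**2*exp(x*y) - 2*z**2*sin(x*z) - 6*sin(y)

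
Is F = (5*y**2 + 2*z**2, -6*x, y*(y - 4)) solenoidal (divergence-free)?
Yes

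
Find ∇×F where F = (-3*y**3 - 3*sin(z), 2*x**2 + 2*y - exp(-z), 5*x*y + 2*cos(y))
(5*x - 2*sin(y) - exp(-z), -5*y - 3*cos(z), 4*x + 9*y**2)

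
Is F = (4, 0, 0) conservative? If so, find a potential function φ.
Yes, F is conservative. φ = 4*x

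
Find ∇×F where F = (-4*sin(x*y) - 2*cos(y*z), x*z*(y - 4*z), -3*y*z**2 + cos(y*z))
(-x*y + 8*x*z - 3*z**2 - z*sin(y*z), 2*y*sin(y*z), 4*x*cos(x*y) + z*(y - 4*z) - 2*z*sin(y*z))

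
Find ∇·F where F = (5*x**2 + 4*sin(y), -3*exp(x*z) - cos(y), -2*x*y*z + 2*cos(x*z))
-2*x*y - 2*x*sin(x*z) + 10*x + sin(y)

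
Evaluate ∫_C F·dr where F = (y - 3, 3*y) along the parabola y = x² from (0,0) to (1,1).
-7/6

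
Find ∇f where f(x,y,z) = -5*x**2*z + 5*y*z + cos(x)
(-10*x*z - sin(x), 5*z, -5*x**2 + 5*y)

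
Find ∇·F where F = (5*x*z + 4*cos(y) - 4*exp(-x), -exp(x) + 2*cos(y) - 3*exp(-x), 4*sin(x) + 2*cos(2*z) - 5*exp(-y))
5*z - 2*sin(y) - 4*sin(2*z) + 4*exp(-x)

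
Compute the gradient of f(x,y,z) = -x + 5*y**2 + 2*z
(-1, 10*y, 2)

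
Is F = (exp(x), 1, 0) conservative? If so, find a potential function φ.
Yes, F is conservative. φ = y + exp(x)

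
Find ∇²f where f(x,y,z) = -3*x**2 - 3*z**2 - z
-12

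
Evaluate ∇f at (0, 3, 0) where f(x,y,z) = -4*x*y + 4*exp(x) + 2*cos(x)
(-8, 0, 0)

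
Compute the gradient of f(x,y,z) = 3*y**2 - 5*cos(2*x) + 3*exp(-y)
(10*sin(2*x), 6*y - 3*exp(-y), 0)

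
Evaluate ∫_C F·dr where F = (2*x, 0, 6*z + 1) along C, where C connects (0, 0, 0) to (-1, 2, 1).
5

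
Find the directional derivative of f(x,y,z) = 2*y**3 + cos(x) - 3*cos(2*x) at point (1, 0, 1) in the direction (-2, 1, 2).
-4*sin(2) + 2*sin(1)/3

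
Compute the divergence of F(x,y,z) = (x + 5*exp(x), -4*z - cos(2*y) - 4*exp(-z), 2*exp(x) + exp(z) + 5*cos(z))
5*exp(x) + exp(z) + 2*sin(2*y) - 5*sin(z) + 1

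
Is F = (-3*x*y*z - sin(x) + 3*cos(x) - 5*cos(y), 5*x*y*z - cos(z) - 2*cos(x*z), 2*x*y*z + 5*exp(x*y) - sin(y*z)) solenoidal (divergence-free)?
No, ∇·F = 2*x*y + 5*x*z - 3*y*z - y*cos(y*z) - 3*sin(x) - cos(x)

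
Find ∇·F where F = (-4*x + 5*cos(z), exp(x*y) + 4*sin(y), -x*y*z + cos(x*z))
-x*y + x*exp(x*y) - x*sin(x*z) + 4*cos(y) - 4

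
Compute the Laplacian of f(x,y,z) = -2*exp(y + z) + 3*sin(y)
-4*exp(y + z) - 3*sin(y)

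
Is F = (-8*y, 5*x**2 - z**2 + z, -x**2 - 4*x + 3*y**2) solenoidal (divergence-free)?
Yes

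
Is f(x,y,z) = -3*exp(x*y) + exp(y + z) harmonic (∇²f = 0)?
No, ∇²f = -3*x**2*exp(x*y) - 3*y**2*exp(x*y) + 2*exp(y + z)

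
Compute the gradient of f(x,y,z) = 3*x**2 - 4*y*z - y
(6*x, -4*z - 1, -4*y)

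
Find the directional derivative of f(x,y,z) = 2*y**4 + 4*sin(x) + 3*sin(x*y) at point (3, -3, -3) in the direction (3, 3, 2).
6*sqrt(22)*(-54 + cos(3))/11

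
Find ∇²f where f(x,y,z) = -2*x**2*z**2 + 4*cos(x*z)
-4*(x**2 + z**2)*(cos(x*z) + 1)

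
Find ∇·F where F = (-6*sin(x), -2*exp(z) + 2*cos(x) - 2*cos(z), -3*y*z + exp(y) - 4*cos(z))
-3*y + 4*sin(z) - 6*cos(x)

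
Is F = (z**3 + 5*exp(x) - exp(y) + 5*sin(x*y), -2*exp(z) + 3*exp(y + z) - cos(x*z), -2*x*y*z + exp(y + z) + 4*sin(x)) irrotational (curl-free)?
No, ∇×F = (-2*x*z - x*sin(x*z) + 2*exp(z) - 2*exp(y + z), 2*y*z + 3*z**2 - 4*cos(x), -5*x*cos(x*y) + z*sin(x*z) + exp(y))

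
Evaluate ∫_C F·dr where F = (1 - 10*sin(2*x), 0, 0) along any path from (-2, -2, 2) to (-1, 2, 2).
5*cos(2) + 1 - 5*cos(4)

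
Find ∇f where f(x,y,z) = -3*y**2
(0, -6*y, 0)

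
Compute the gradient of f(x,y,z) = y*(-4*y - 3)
(0, -8*y - 3, 0)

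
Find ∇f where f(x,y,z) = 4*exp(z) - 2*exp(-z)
(0, 0, 4*exp(z) + 2*exp(-z))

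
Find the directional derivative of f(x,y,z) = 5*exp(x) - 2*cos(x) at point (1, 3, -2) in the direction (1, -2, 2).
2*sin(1)/3 + 5*E/3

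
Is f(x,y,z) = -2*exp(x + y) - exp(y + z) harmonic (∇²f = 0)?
No, ∇²f = -4*exp(x + y) - 2*exp(y + z)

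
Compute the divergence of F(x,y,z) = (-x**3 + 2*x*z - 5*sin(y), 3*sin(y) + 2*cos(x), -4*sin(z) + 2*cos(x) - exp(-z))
-3*x**2 + 2*z + 3*cos(y) - 4*cos(z) + exp(-z)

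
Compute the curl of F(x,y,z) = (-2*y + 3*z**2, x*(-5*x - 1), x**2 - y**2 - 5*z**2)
(-2*y, -2*x + 6*z, 1 - 10*x)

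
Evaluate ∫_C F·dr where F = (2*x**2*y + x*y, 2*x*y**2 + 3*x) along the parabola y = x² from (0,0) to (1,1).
451/140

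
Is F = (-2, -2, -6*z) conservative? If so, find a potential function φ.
Yes, F is conservative. φ = -2*x - 2*y - 3*z**2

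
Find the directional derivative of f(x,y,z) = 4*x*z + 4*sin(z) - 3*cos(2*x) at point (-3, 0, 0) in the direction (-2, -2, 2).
sqrt(3)*(-8/3 + 2*sin(6))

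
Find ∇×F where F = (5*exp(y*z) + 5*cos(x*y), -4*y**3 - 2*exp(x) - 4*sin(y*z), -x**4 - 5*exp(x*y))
(-5*x*exp(x*y) + 4*y*cos(y*z), 4*x**3 + 5*y*exp(x*y) + 5*y*exp(y*z), 5*x*sin(x*y) - 5*z*exp(y*z) - 2*exp(x))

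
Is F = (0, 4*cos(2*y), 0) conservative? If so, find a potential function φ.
Yes, F is conservative. φ = 2*sin(2*y)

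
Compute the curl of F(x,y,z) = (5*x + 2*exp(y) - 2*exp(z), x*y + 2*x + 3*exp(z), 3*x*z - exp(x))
(-3*exp(z), -3*z + exp(x) - 2*exp(z), y - 2*exp(y) + 2)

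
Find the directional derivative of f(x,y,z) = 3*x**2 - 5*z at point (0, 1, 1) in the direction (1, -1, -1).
5*sqrt(3)/3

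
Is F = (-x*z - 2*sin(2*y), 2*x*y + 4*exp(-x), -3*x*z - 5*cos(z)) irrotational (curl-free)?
No, ∇×F = (0, -x + 3*z, 2*y + 4*cos(2*y) - 4*exp(-x))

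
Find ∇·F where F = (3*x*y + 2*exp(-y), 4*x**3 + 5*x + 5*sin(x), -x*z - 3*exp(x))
-x + 3*y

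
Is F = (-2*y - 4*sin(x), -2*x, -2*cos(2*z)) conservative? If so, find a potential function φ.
Yes, F is conservative. φ = -2*x*y - sin(2*z) + 4*cos(x)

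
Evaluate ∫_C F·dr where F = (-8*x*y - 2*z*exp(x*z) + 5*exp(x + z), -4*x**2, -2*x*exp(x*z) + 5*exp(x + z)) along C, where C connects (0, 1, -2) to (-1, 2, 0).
-8 - 5*exp(-2) + 5*exp(-1)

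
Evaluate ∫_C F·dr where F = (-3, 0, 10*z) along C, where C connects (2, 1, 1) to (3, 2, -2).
12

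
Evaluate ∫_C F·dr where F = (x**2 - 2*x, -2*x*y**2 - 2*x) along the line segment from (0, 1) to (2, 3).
-28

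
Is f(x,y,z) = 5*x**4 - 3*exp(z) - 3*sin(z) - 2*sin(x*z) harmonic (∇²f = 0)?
No, ∇²f = 2*x**2*sin(x*z) + 60*x**2 + 2*z**2*sin(x*z) - 3*exp(z) + 3*sin(z)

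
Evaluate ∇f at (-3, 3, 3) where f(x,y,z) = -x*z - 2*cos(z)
(-3, 0, 2*sin(3) + 3)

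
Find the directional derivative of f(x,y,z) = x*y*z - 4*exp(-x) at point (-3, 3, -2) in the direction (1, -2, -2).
4*exp(3)/3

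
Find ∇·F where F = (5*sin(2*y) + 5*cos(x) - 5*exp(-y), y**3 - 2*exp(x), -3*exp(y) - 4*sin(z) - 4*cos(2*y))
3*y**2 - 5*sin(x) - 4*cos(z)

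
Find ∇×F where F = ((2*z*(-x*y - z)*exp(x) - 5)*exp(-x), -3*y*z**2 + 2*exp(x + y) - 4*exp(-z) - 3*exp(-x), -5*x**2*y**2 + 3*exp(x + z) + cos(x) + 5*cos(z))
(-10*x**2*y + 6*y*z - 4*exp(-z), 10*x*y**2 - 2*x*y - 4*z - 3*exp(x + z) + sin(x), (2*(x*z + exp(x + y))*exp(x) + 3)*exp(-x))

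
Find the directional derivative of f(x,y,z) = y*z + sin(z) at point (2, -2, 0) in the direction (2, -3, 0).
0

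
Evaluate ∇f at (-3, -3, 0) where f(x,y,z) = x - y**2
(1, 6, 0)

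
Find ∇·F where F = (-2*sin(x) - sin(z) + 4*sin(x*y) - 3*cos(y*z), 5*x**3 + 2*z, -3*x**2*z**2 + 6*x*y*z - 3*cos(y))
-6*x**2*z + 6*x*y + 4*y*cos(x*y) - 2*cos(x)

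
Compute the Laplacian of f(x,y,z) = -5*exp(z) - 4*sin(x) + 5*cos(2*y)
-5*exp(z) + 4*sin(x) - 20*cos(2*y)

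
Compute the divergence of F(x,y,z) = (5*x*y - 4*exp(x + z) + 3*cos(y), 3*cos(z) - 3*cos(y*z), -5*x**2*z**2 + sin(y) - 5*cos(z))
-10*x**2*z + 5*y + 3*z*sin(y*z) - 4*exp(x + z) + 5*sin(z)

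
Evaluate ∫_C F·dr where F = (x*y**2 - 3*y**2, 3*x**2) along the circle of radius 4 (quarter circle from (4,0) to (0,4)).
192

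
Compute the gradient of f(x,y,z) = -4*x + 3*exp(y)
(-4, 3*exp(y), 0)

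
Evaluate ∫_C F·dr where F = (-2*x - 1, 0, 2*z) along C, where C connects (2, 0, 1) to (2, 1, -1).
0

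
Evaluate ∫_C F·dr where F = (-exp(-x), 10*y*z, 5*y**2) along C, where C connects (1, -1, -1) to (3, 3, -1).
-40 - exp(-1) + exp(-3)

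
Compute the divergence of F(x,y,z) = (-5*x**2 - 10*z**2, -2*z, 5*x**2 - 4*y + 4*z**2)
-10*x + 8*z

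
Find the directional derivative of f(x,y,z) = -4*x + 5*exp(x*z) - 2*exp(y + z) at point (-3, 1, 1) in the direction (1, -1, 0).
sqrt(2)*(-2*exp(3) + 5/2 + exp(5))*exp(-3)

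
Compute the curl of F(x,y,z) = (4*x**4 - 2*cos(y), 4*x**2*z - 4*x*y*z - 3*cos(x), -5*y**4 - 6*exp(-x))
(-4*x**2 + 4*x*y - 20*y**3, -6*exp(-x), 8*x*z - 4*y*z + 3*sin(x) - 2*sin(y))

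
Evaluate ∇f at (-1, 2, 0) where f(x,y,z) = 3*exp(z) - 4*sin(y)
(0, -4*cos(2), 3)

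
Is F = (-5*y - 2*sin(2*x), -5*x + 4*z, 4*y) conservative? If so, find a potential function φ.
Yes, F is conservative. φ = -5*x*y + 4*y*z + cos(2*x)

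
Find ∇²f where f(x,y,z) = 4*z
0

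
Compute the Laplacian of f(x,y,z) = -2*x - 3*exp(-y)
-3*exp(-y)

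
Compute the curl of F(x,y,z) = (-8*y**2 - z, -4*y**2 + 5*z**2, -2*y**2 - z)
(-4*y - 10*z, -1, 16*y)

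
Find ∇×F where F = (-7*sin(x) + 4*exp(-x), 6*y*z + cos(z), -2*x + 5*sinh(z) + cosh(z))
(-6*y + sin(z), 2, 0)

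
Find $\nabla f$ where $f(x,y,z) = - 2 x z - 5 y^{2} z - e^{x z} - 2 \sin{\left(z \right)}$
(z*(-exp(x*z) - 2), -10*y*z, -x*exp(x*z) - 2*x - 5*y**2 - 2*cos(z))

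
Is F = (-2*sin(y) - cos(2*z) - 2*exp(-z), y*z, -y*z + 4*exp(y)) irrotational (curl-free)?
No, ∇×F = (-y - z + 4*exp(y), 2*sin(2*z) + 2*exp(-z), 2*cos(y))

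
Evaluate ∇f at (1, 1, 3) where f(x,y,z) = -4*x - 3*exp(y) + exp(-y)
(-4, (-3*exp(2) - 1)*exp(-1), 0)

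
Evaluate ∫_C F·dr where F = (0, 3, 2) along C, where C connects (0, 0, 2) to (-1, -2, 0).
-10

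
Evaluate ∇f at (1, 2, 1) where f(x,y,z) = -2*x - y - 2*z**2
(-2, -1, -4)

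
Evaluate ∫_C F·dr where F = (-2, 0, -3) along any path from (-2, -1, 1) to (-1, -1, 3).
-8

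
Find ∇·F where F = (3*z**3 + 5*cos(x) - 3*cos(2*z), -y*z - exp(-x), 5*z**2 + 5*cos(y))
9*z - 5*sin(x)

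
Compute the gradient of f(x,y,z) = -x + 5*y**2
(-1, 10*y, 0)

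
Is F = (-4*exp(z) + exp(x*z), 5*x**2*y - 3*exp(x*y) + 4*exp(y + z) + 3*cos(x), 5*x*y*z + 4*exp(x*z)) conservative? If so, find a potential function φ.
No, ∇×F = (5*x*z - 4*exp(y + z), x*exp(x*z) - 5*y*z - 4*z*exp(x*z) - 4*exp(z), 10*x*y - 3*y*exp(x*y) - 3*sin(x)) ≠ 0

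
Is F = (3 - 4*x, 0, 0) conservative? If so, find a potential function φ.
Yes, F is conservative. φ = x*(3 - 2*x)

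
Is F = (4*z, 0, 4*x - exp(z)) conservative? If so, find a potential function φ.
Yes, F is conservative. φ = 4*x*z - exp(z)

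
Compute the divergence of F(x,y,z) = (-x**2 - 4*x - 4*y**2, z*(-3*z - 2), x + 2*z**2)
-2*x + 4*z - 4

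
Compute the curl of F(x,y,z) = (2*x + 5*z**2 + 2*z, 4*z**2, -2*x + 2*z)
(-8*z, 10*z + 4, 0)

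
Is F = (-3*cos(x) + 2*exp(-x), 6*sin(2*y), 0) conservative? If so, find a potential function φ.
Yes, F is conservative. φ = -3*sin(x) - 3*cos(2*y) - 2*exp(-x)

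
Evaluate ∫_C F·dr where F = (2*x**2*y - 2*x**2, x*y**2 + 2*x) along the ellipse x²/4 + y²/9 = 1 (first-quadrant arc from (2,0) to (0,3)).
16/3 + 27*pi/8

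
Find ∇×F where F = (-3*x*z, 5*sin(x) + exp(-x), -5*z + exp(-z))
(0, -3*x, 5*cos(x) - exp(-x))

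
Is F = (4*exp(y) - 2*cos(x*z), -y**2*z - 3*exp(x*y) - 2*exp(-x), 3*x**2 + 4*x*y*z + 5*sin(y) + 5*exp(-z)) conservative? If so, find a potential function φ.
No, ∇×F = (4*x*z + y**2 + 5*cos(y), 2*x*sin(x*z) - 6*x - 4*y*z, -3*y*exp(x*y) - 4*exp(y) + 2*exp(-x)) ≠ 0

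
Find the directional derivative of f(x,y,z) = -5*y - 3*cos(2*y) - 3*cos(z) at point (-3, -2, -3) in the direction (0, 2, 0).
-5 - 6*sin(4)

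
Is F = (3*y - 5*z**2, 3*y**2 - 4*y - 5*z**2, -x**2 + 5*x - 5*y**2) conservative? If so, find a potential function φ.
No, ∇×F = (-10*y + 10*z, 2*x - 10*z - 5, -3) ≠ 0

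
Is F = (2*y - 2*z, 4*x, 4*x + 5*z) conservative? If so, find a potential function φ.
No, ∇×F = (0, -6, 2) ≠ 0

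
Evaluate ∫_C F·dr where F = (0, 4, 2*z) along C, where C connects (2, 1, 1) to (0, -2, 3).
-4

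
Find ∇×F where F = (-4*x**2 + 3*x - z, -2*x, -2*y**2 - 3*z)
(-4*y, -1, -2)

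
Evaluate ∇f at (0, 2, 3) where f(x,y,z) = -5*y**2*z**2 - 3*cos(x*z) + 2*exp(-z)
(0, -180, -120 - 2*exp(-3))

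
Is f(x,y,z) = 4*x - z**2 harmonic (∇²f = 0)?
No, ∇²f = -2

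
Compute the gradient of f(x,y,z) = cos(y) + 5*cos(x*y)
(-5*y*sin(x*y), -5*x*sin(x*y) - sin(y), 0)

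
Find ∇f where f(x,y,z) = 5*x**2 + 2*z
(10*x, 0, 2)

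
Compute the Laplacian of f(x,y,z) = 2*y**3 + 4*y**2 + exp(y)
12*y + exp(y) + 8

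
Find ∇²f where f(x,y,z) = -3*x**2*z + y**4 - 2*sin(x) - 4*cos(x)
12*y**2 - 6*z + 2*sin(x) + 4*cos(x)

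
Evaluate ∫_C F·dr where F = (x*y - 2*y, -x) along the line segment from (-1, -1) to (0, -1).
5/2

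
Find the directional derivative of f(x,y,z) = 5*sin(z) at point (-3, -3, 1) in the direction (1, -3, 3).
15*sqrt(19)*cos(1)/19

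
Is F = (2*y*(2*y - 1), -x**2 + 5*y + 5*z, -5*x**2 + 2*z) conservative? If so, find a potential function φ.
No, ∇×F = (-5, 10*x, -2*x - 8*y + 2) ≠ 0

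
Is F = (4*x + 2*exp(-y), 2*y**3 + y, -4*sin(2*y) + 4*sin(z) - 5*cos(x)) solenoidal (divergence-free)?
No, ∇·F = 6*y**2 + 4*cos(z) + 5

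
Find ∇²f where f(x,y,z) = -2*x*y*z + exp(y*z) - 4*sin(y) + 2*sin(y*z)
y**2*(exp(y*z) - 2*sin(y*z)) + z**2*exp(y*z) - 2*z**2*sin(y*z) + 4*sin(y)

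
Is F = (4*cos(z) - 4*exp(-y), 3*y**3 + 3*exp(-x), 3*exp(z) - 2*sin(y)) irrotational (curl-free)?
No, ∇×F = (-2*cos(y), -4*sin(z), -4*exp(-y) - 3*exp(-x))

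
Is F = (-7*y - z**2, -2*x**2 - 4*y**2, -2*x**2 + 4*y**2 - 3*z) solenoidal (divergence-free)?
No, ∇·F = -8*y - 3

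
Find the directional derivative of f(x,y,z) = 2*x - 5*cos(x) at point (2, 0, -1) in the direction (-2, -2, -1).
-10*sin(2)/3 - 4/3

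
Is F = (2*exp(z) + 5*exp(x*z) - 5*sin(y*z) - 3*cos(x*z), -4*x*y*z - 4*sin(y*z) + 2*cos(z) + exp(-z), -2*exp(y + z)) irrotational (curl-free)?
No, ∇×F = ((2*(2*x*y + 2*y*cos(y*z) - exp(y + z) + sin(z))*exp(z) + 1)*exp(-z), 5*x*exp(x*z) + 3*x*sin(x*z) - 5*y*cos(y*z) + 2*exp(z), z*(-4*y + 5*cos(y*z)))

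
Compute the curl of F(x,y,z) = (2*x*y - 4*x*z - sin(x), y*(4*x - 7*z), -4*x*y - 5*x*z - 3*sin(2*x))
(-4*x + 7*y, -4*x + 4*y + 5*z + 6*cos(2*x), -2*x + 4*y)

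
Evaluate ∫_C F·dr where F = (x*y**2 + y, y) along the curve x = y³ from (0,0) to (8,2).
110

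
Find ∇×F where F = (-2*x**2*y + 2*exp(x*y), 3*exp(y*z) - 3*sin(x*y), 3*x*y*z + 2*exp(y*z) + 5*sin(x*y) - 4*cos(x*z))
(3*x*z + 5*x*cos(x*y) - 3*y*exp(y*z) + 2*z*exp(y*z), -3*y*z - 5*y*cos(x*y) - 4*z*sin(x*z), 2*x**2 - 2*x*exp(x*y) - 3*y*cos(x*y))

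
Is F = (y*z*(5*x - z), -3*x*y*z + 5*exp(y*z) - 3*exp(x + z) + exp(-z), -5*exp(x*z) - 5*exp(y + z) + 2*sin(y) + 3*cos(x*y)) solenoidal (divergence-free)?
No, ∇·F = -3*x*z - 5*x*exp(x*z) + 5*y*z + 5*z*exp(y*z) - 5*exp(y + z)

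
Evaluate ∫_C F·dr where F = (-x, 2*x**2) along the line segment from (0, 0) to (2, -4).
-38/3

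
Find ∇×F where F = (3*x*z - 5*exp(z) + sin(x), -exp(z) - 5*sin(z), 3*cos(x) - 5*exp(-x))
(exp(z) + 5*cos(z), 3*x - 5*exp(z) + 3*sin(x) - 5*exp(-x), 0)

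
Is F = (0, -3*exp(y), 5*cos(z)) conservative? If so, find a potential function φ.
Yes, F is conservative. φ = -3*exp(y) + 5*sin(z)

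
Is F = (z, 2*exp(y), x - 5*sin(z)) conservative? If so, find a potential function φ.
Yes, F is conservative. φ = x*z + 2*exp(y) + 5*cos(z)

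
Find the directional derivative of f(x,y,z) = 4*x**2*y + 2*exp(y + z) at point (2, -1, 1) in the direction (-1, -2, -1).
-11*sqrt(6)/3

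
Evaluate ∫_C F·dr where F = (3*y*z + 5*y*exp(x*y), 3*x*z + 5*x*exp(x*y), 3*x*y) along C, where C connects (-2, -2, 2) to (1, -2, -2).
-5*exp(4) - 12 + 5*exp(-2)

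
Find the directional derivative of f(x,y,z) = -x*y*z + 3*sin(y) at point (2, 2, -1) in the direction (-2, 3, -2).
sqrt(17)*(9*cos(2) + 10)/17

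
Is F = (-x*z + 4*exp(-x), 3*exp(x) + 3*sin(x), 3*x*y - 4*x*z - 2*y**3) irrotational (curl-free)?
No, ∇×F = (3*x - 6*y**2, -x - 3*y + 4*z, 3*exp(x) + 3*cos(x))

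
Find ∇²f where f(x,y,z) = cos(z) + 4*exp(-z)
-cos(z) + 4*exp(-z)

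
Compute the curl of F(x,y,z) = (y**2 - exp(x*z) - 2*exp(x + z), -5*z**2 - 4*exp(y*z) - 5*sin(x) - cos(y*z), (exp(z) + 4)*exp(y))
(4*y*exp(y*z) - y*sin(y*z) + 10*z + (exp(z) + 4)*exp(y), -x*exp(x*z) - 2*exp(x + z), -2*y - 5*cos(x))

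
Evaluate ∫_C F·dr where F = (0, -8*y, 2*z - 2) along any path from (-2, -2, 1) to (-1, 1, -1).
16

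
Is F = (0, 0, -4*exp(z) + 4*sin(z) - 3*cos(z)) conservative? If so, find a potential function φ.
Yes, F is conservative. φ = -4*exp(z) - 3*sin(z) - 4*cos(z)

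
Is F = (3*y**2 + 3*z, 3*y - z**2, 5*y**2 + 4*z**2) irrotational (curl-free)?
No, ∇×F = (10*y + 2*z, 3, -6*y)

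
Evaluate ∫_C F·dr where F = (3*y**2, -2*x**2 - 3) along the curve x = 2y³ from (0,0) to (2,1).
-19/35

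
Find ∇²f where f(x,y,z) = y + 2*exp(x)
2*exp(x)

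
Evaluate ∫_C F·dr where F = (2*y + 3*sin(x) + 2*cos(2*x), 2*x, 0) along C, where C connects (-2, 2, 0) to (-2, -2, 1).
16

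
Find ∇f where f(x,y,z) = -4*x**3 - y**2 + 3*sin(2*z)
(-12*x**2, -2*y, 6*cos(2*z))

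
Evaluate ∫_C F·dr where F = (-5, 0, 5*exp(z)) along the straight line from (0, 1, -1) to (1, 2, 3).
-5 - 5*exp(-1) + 5*exp(3)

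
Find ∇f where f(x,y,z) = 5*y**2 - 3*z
(0, 10*y, -3)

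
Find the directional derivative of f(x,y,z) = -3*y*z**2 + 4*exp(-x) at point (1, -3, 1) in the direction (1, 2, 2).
10 - 4*exp(-1)/3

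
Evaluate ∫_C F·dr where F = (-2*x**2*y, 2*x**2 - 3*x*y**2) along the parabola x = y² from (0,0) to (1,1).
-27/35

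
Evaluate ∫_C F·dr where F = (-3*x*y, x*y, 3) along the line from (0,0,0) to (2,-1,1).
23/3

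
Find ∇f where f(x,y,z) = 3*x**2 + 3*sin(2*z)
(6*x, 0, 6*cos(2*z))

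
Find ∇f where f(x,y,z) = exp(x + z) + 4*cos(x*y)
(-4*y*sin(x*y) + exp(x + z), -4*x*sin(x*y), exp(x + z))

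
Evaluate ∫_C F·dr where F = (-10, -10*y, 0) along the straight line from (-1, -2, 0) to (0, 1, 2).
5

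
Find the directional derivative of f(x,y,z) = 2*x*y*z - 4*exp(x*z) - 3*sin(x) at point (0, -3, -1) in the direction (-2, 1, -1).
-7*sqrt(6)/3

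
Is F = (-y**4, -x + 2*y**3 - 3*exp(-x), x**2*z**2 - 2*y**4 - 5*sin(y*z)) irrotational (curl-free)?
No, ∇×F = (-8*y**3 - 5*z*cos(y*z), -2*x*z**2, 4*y**3 - 1 + 3*exp(-x))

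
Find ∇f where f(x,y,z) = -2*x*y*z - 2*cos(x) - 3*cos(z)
(-2*y*z + 2*sin(x), -2*x*z, -2*x*y + 3*sin(z))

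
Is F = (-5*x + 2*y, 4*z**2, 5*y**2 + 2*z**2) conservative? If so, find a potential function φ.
No, ∇×F = (10*y - 8*z, 0, -2) ≠ 0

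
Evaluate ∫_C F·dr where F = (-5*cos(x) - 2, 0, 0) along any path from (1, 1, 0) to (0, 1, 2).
2 + 5*sin(1)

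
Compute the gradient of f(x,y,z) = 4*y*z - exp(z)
(0, 4*z, 4*y - exp(z))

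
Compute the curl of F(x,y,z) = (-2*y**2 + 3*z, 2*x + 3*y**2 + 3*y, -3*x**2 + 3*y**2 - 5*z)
(6*y, 6*x + 3, 4*y + 2)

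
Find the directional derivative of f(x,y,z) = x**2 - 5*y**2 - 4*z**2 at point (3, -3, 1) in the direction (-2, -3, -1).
-47*sqrt(14)/7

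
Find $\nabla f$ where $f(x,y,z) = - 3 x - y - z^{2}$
(-3, -1, -2*z)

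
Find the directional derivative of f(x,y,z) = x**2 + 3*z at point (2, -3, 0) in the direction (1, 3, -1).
sqrt(11)/11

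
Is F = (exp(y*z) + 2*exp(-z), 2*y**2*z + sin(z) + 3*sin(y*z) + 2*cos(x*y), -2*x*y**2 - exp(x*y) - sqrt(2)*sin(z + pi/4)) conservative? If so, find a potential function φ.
No, ∇×F = (-4*x*y - x*exp(x*y) - 2*y**2 - 3*y*cos(y*z) - cos(z), (y*(2*y + exp(x*y) + exp(y*z))*exp(z) - 2)*exp(-z), -2*y*sin(x*y) - z*exp(y*z)) ≠ 0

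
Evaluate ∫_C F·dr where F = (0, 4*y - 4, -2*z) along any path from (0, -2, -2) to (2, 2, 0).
-12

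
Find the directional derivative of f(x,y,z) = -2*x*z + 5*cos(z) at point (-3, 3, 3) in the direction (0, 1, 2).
sqrt(5)*(12/5 - 2*sin(3))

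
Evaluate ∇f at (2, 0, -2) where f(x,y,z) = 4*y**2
(0, 0, 0)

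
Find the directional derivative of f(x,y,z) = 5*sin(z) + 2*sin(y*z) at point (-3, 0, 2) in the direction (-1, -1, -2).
-sqrt(6)*(5*cos(2) + 2)/3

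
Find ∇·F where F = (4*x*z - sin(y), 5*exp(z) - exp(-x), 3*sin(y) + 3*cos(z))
4*z - 3*sin(z)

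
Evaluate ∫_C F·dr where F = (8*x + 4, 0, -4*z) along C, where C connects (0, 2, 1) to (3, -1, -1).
48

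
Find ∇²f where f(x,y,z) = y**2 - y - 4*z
2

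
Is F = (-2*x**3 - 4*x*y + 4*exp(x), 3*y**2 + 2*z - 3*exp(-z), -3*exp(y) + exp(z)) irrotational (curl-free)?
No, ∇×F = (-3*exp(y) - 2 - 3*exp(-z), 0, 4*x)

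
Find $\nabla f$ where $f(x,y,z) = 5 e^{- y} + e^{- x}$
(-exp(-x), -5*exp(-y), 0)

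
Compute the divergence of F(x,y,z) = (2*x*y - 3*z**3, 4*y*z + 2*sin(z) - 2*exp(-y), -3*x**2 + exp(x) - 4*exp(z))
2*y + 4*z - 4*exp(z) + 2*exp(-y)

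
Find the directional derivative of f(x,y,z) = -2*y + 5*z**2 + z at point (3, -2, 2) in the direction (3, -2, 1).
25*sqrt(14)/14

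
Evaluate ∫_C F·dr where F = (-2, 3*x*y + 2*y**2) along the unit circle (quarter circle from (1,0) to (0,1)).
11/3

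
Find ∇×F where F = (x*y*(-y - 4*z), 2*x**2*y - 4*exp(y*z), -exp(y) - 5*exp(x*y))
(-5*x*exp(x*y) + 4*y*exp(y*z) - exp(y), y*(-4*x + 5*exp(x*y)), 2*x*(3*y + 2*z))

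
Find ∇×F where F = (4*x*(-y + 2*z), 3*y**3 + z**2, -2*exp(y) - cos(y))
(-2*z - 2*exp(y) + sin(y), 8*x, 4*x)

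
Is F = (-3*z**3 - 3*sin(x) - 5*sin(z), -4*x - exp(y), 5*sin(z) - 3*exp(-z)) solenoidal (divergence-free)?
No, ∇·F = -exp(y) - 3*cos(x) + 5*cos(z) + 3*exp(-z)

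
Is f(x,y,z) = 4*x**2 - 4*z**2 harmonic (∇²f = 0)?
Yes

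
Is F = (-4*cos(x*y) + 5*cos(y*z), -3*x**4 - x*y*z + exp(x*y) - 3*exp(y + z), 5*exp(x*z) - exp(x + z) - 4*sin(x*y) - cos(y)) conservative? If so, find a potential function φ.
No, ∇×F = (x*y - 4*x*cos(x*y) + 3*exp(y + z) + sin(y), -5*y*sin(y*z) + 4*y*cos(x*y) - 5*z*exp(x*z) + exp(x + z), -12*x**3 - 4*x*sin(x*y) - y*z + y*exp(x*y) + 5*z*sin(y*z)) ≠ 0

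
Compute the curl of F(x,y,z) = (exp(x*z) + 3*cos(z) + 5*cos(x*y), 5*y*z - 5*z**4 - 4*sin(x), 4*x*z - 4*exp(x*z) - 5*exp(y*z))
(-5*y + 20*z**3 - 5*z*exp(y*z), x*exp(x*z) + 4*z*exp(x*z) - 4*z - 3*sin(z), 5*x*sin(x*y) - 4*cos(x))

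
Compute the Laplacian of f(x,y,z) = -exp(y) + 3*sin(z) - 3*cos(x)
-exp(y) - 3*sin(z) + 3*cos(x)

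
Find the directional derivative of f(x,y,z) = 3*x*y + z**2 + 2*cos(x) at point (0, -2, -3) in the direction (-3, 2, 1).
6*sqrt(14)/7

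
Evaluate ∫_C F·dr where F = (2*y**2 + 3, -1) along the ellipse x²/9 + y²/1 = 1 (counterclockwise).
0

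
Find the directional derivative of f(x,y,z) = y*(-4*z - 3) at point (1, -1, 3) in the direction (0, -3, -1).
41*sqrt(10)/10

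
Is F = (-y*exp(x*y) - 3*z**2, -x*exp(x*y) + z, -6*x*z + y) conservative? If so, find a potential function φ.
Yes, F is conservative. φ = -3*x*z**2 + y*z - exp(x*y)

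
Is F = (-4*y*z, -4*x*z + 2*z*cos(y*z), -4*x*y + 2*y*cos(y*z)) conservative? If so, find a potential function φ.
Yes, F is conservative. φ = -4*x*y*z + 2*sin(y*z)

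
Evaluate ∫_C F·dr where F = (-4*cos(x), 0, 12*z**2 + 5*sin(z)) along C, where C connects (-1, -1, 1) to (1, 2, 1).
-8*sin(1)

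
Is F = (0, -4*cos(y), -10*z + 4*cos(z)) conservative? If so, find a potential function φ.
Yes, F is conservative. φ = -5*z**2 - 4*sin(y) + 4*sin(z)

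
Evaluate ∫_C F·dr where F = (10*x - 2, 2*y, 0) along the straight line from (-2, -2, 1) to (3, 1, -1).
12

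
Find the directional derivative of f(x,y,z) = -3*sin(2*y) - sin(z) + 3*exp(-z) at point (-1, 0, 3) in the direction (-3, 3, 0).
-3*sqrt(2)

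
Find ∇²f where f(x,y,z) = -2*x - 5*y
0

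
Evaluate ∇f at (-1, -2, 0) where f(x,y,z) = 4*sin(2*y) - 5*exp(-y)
(0, 8*cos(4) + 5*exp(2), 0)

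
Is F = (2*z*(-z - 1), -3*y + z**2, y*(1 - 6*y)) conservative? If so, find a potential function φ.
No, ∇×F = (-12*y - 2*z + 1, -4*z - 2, 0) ≠ 0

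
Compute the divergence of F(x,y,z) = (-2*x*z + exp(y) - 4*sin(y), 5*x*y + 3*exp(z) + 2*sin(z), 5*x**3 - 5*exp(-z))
5*x - 2*z + 5*exp(-z)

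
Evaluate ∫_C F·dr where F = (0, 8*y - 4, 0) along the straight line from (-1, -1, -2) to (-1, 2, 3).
0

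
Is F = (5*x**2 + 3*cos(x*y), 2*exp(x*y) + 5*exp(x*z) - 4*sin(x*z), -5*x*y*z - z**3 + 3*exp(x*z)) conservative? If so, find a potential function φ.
No, ∇×F = (x*(-5*z - 5*exp(x*z) + 4*cos(x*z)), z*(5*y - 3*exp(x*z)), 3*x*sin(x*y) + 2*y*exp(x*y) + 5*z*exp(x*z) - 4*z*cos(x*z)) ≠ 0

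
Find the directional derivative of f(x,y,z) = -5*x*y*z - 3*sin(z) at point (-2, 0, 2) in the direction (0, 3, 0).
20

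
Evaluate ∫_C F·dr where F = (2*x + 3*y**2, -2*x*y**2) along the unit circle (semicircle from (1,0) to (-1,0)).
-4 - pi/4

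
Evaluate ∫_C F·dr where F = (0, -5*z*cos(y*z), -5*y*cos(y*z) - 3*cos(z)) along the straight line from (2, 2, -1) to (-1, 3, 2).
-8*sin(2) - 3*sin(1) - 5*sin(6)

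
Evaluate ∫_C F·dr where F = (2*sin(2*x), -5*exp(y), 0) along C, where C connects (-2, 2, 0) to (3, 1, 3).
-5*E - cos(6) + cos(4) + 5*exp(2)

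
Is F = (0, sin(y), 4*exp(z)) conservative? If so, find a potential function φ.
Yes, F is conservative. φ = 4*exp(z) - cos(y)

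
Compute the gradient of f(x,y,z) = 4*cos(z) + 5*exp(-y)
(0, -5*exp(-y), -4*sin(z))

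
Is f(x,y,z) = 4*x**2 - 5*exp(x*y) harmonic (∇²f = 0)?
No, ∇²f = -5*x**2*exp(x*y) - 5*y**2*exp(x*y) + 8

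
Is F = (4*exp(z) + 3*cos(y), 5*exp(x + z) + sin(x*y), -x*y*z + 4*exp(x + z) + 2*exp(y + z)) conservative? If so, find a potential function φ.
No, ∇×F = (-x*z - 5*exp(x + z) + 2*exp(y + z), y*z + 4*exp(z) - 4*exp(x + z), y*cos(x*y) + 5*exp(x + z) + 3*sin(y)) ≠ 0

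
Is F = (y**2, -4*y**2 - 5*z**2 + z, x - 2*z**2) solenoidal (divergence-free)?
No, ∇·F = -8*y - 4*z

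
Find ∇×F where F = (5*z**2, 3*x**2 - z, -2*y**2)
(1 - 4*y, 10*z, 6*x)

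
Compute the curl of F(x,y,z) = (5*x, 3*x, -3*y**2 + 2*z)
(-6*y, 0, 3)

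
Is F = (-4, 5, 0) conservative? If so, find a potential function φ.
Yes, F is conservative. φ = -4*x + 5*y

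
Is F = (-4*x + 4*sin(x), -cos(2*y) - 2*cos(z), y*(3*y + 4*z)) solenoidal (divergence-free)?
No, ∇·F = 4*y + 2*sin(2*y) + 4*cos(x) - 4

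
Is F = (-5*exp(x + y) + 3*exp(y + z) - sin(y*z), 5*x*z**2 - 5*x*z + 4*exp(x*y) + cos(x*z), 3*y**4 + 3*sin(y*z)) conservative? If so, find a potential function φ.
No, ∇×F = (-10*x*z + x*sin(x*z) + 5*x + 12*y**3 + 3*z*cos(y*z), -y*cos(y*z) + 3*exp(y + z), 4*y*exp(x*y) + 5*z**2 - z*sin(x*z) + z*cos(y*z) - 5*z + 5*exp(x + y) - 3*exp(y + z)) ≠ 0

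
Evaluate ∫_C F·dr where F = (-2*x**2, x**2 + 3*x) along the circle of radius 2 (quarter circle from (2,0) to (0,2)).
3*pi + 32/3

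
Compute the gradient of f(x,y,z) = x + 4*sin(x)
(4*cos(x) + 1, 0, 0)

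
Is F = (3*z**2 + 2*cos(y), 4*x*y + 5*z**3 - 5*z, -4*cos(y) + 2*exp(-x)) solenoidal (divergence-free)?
No, ∇·F = 4*x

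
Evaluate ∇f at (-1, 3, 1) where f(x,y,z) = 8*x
(8, 0, 0)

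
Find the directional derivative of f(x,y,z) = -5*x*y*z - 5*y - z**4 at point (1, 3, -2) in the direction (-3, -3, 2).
-71*sqrt(22)/22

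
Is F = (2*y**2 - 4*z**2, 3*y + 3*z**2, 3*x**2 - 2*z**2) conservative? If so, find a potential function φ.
No, ∇×F = (-6*z, -6*x - 8*z, -4*y) ≠ 0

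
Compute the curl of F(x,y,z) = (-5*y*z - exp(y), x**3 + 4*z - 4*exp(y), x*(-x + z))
(-4, 2*x - 5*y - z, 3*x**2 + 5*z + exp(y))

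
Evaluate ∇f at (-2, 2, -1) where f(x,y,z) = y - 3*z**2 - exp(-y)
(0, exp(-2) + 1, 6)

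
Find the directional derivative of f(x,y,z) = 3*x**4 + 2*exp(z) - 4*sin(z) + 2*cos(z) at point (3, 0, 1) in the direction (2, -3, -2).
4*sqrt(17)*(-E + sin(1) + 2*cos(1) + 162)/17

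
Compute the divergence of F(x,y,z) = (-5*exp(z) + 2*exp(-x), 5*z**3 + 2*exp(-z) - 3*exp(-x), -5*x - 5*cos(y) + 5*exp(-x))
-2*exp(-x)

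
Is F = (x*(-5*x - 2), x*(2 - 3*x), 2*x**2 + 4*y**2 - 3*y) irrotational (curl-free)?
No, ∇×F = (8*y - 3, -4*x, 2 - 6*x)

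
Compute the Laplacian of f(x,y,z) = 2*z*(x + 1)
0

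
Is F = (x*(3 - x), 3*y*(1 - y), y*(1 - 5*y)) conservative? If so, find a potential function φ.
No, ∇×F = (1 - 10*y, 0, 0) ≠ 0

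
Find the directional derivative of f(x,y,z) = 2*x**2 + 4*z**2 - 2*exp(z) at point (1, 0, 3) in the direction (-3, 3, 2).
2*sqrt(22)*(9 - exp(3))/11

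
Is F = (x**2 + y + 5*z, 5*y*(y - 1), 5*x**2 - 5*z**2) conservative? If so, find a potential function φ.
No, ∇×F = (0, 5 - 10*x, -1) ≠ 0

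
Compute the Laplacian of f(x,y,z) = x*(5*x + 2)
10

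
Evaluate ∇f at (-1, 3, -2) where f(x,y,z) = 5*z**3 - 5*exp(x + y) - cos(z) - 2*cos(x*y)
(-5*exp(2) - 6*sin(3), -5*exp(2) + 2*sin(3), 60 - sin(2))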